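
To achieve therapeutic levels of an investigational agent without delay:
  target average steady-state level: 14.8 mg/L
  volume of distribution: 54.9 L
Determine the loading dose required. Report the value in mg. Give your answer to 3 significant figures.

813 mg

LD = Css × Vd = 14.8 × 54.9 = 812.5 mg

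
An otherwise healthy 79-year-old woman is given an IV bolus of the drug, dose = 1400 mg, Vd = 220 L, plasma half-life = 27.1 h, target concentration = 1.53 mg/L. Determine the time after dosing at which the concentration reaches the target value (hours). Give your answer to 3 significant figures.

C₀ = Dose / Vd = 1400 / 220 = 6.364 mg/L
k = ln2 / t½ = 0.693147 / 27.1 = 0.02558 h⁻¹
t = ln(C₀ / C) / k = ln(6.364 / 1.53) / 0.02558
  = ln(4.159) / 0.02558 = 1.425 / 0.02558 = 55.71 h

55.7 h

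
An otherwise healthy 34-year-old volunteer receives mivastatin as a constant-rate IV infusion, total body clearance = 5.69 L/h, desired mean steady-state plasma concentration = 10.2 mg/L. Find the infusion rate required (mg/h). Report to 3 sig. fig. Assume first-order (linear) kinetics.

58.0 mg/h

At steady state, infusion rate R₀ = Css × CL = 10.2 × 5.690 = 58.04 mg/h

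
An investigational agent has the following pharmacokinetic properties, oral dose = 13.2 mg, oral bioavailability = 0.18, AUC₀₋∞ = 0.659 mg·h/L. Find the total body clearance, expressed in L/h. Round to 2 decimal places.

3.61 L/h

CL = F·Dose / AUC = 0.18 × 13.2 / 0.659 = 3.605 L/h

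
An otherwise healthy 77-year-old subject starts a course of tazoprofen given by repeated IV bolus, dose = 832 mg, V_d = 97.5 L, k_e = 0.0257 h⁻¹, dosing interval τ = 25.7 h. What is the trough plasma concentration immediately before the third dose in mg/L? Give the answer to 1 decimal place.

6.7 mg/L

C₀ per dose = Dose / Vd = 832 / 97.5 = 8.533 mg/L
Fraction remaining after one interval: r = e^(−kτ) = e^(−0.02570 × 25.7) = 0.5166
Before dose 3, 2 doses have been given (aged 1τ, 2τ).
C_trough = C₀ × (r + r²) = 8.533 × (0.5166 + 0.2669) = 6.686 mg/L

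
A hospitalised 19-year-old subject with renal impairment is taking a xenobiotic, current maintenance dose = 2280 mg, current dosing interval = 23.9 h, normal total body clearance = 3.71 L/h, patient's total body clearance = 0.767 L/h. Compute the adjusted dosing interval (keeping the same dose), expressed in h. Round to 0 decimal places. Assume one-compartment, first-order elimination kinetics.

116 h

To keep the same average steady-state level, dosing rate must scale with clearance.
CL ratio = 0.767 / 3.71 = 0.2067
New interval (same dose) = 23.9 / 0.2067 = 115.6 h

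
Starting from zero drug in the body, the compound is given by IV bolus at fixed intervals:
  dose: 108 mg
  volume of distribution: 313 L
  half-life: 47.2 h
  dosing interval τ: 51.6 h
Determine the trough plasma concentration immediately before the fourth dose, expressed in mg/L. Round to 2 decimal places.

C₀ per dose = Dose / Vd = 108 / 313 = 0.3450 mg/L
k = ln2 / t½ = 0.693147 / 47.2 = 0.01469 h⁻¹
Fraction remaining after one interval: r = e^(−kτ) = e^(−0.01469 × 51.6) = 0.4686
Before dose 4, 3 doses have been given (aged 1τ, 2τ, 3τ).
C_trough = C₀ × (r + r² + … + r^3) = C₀ × r(1−r^3)/(1−r)
        = 0.3450 × 0.4686 × (1 − 0.1029) / (1 − 0.4686) = 0.2729 mg/L

0.27 mg/L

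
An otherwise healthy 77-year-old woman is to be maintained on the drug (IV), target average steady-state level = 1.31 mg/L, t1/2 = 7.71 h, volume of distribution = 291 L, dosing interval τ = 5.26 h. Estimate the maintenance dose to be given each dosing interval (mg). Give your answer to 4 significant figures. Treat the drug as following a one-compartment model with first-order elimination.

k = ln2 / t½ = 0.693147 / 7.71 = 0.08990 h⁻¹
CL = k × Vd = 0.08990 × 291 = 26.16 L/h
At steady state, Dose/τ = Css × CL.
Dose = Css × CL × τ = 1.31 × 26.16 × 5.26 = 180.3 mg

180.3 mg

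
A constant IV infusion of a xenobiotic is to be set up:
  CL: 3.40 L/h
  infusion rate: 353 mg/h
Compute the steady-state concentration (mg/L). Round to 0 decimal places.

At steady state Css = R₀ / CL = 353 / 3.400 = 103.8 mg/L

104 mg/L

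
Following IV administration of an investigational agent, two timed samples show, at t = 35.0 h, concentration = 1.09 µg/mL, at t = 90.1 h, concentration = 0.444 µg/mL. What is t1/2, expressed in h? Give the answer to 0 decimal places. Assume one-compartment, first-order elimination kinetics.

k = ln(C₁/C₂) / (t₂ − t₁) = ln(1.09/0.444) / (90.1 − 35.0)
  = 0.8981 / 55.10 = 0.01630 h⁻¹
t½ = ln2 / k = 0.693147 / 0.01630 = 42.52 h

43 h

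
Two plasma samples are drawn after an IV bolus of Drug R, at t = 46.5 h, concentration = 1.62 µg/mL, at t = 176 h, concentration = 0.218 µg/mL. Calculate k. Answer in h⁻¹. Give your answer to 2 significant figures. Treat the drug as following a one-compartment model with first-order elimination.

0.015 h⁻¹

k = ln(C₁/C₂) / (t₂ − t₁) = ln(1.62/0.218) / (176 − 46.5)
  = 2.006 / 129.5 = 0.01549 h⁻¹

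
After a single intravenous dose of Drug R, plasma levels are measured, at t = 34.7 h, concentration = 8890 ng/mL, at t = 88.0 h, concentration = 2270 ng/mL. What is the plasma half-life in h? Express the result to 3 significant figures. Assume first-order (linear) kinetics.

k = ln(C₁/C₂) / (t₂ − t₁) = ln(8890/2270) / (88.0 − 34.7)
  = 1.365 / 53.30 = 0.02561 h⁻¹
t½ = ln2 / k = 0.693147 / 0.02561 = 27.07 h

27.1 h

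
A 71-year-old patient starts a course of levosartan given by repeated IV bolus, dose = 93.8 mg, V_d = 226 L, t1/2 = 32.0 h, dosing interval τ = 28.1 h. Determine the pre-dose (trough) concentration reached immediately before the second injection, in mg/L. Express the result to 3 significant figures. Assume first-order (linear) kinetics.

0.226 mg/L

C₀ per dose = Dose / Vd = 93.8 / 226 = 0.4150 mg/L
k = ln2 / t½ = 0.693147 / 32.0 = 0.02166 h⁻¹
Fraction remaining after one interval: r = e^(−kτ) = e^(−0.02166 × 28.1) = 0.5441
Before dose 2, 1 dose has been given (aged 1τ).
C_trough = C₀ × r = 0.4150 × 0.5441 = 0.2258 mg/L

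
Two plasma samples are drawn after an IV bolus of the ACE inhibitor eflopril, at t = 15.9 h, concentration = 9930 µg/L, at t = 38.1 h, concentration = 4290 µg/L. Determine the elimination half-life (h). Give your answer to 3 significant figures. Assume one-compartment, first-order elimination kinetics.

18.3 h

k = ln(C₁/C₂) / (t₂ − t₁) = ln(9930/4290) / (38.1 − 15.9)
  = 0.8393 / 22.20 = 0.03781 h⁻¹
t½ = ln2 / k = 0.693147 / 0.03781 = 18.33 h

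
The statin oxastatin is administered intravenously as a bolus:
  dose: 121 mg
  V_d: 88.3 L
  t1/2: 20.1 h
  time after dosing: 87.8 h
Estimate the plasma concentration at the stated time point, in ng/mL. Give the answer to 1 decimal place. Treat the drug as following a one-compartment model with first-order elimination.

C₀ = Dose / Vd = 121.0 / 88.3 = 1.370 mg/L
k = ln2 / t½ = 0.693147 / 20.1 = 0.03448 h⁻¹
C = C₀ · e^(−k·t) = 1.370 × e^(−0.03448 × 87.8)
  = 1.370 × 0.04844 = 0.06636 mg/L
Convert: 0.06636 mg/L × 1000 = 66.36 ng/mL

66.4 ng/mL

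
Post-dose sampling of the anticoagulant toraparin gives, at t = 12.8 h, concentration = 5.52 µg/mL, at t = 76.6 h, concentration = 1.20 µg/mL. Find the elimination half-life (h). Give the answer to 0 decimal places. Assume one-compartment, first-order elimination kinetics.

29 h

k = ln(C₁/C₂) / (t₂ − t₁) = ln(5.52/1.20) / (76.6 − 12.8)
  = 1.526 / 63.80 = 0.02392 h⁻¹
t½ = ln2 / k = 0.693147 / 0.02392 = 28.98 h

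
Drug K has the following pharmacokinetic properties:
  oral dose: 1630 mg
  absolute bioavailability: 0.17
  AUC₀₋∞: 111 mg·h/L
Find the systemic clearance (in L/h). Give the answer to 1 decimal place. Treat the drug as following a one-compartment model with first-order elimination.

2.5 L/h

CL = F·Dose / AUC = 0.17 × 1630 / 111 = 2.496 L/h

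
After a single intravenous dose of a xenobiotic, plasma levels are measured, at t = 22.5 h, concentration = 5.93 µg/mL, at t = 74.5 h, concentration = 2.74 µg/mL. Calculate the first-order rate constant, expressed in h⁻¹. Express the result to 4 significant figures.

k = ln(C₁/C₂) / (t₂ − t₁) = ln(5.93/2.74) / (74.5 − 22.5)
  = 0.7721 / 52.00 = 0.01485 h⁻¹

0.01485 h⁻¹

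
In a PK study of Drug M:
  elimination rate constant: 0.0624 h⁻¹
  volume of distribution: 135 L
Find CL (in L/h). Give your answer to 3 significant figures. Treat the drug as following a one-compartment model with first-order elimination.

8.42 L/h

CL = k × Vd = 0.0624 × 135 = 8.424 L/h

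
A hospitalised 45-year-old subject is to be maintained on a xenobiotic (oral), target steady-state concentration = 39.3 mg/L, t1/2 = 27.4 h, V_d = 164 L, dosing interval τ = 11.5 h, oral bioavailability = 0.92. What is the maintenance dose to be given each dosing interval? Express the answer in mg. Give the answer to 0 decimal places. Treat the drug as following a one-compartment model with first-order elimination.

2038 mg

k = ln2 / t½ = 0.693147 / 27.4 = 0.02530 h⁻¹
CL = k × Vd = 0.02530 × 164 = 4.149 L/h
At steady state, F × (Dose/τ) = Css × CL.
Dose = Css × CL × τ / F = 39.3 × 4.149 × 11.5 / 0.92 = 2038 mg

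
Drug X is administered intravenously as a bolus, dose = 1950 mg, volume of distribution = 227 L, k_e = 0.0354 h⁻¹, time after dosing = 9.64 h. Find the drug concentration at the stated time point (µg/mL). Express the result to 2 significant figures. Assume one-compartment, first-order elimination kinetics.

C₀ = Dose / Vd = 1950 / 227 = 8.590 mg/L
C = C₀ · e^(−k·t) = 8.590 × e^(−0.03540 × 9.64)
  = 8.590 × 0.7109 = 6.107 mg/L
(6.107 mg/L = 6.107 µg/mL)

6.1 µg/mL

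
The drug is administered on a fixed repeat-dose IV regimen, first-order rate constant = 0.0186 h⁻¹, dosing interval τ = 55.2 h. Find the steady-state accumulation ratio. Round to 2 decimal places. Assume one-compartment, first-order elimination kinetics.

e^(−kτ) = e^(−0.01860 × 55.2) = 0.3582
Accumulation ratio R = 1 / (1 − e^(−kτ)) = 1 / (1 − 0.3582) = 1.558

1.56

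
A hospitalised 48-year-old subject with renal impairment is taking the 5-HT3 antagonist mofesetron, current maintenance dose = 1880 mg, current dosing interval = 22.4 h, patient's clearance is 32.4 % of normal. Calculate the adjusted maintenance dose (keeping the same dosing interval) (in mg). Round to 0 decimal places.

To keep the same average steady-state level, dosing rate must scale with clearance.
CL ratio = 32.4 / 100 = 0.3240
New dose (same interval) = 1880 × 0.3240 = 609.1 mg

609 mg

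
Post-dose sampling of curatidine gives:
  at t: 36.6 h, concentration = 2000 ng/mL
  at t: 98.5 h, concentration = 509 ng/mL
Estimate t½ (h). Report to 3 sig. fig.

k = ln(C₁/C₂) / (t₂ − t₁) = ln(2000/509) / (98.5 − 36.6)
  = 1.368 / 61.90 = 0.02210 h⁻¹
t½ = ln2 / k = 0.693147 / 0.02210 = 31.36 h

31.4 h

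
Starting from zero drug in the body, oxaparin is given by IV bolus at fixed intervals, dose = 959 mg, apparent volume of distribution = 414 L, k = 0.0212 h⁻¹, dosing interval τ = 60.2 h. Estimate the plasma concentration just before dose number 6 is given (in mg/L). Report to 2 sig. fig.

C₀ per dose = Dose / Vd = 959 / 414 = 2.316 mg/L
Fraction remaining after one interval: r = e^(−kτ) = e^(−0.02120 × 60.2) = 0.2791
Before dose 6, 5 doses have been given (aged 1τ, 2τ, 3τ, 4τ, 5τ).
C_trough = C₀ × (r + r² + … + r^5) = C₀ × r(1−r^5)/(1−r)
        = 2.316 × 0.2791 × (1 − 0.001694) / (1 − 0.2791) = 0.8951 mg/L

0.90 mg/L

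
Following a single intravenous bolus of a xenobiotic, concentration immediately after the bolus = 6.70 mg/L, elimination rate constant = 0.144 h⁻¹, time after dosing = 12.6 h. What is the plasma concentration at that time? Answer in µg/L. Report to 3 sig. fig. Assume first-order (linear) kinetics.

1090 µg/L

C = C₀ · e^(−k·t) = 6.700 × e^(−0.1440 × 12.6)
  = 6.700 × 0.1629 = 1.091 mg/L
Convert: 1.091 mg/L × 1000 = 1091 µg/L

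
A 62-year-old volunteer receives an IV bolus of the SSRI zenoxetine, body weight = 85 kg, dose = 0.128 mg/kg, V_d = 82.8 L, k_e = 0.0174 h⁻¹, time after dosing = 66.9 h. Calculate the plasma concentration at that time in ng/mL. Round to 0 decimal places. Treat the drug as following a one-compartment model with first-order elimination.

41 ng/mL

Total dose = 0.128 × 85 = 10.88 mg
C₀ = Dose / Vd = 10.88 / 82.8 = 0.1314 mg/L
C = C₀ · e^(−k·t) = 0.1314 × e^(−0.01740 × 66.9)
  = 0.1314 × 0.3122 = 0.04102 mg/L
Convert: 0.04102 mg/L × 1000 = 41.02 ng/mL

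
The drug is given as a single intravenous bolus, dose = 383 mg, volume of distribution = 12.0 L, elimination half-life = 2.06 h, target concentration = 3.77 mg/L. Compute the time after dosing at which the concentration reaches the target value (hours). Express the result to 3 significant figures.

6.35 h

C₀ = Dose / Vd = 383.0 / 12.0 = 31.92 mg/L
k = ln2 / t½ = 0.693147 / 2.06 = 0.3365 h⁻¹
t = ln(C₀ / C) / k = ln(31.92 / 3.77) / 0.3365
  = ln(8.467) / 0.3365 = 2.136 / 0.3365 = 6.348 h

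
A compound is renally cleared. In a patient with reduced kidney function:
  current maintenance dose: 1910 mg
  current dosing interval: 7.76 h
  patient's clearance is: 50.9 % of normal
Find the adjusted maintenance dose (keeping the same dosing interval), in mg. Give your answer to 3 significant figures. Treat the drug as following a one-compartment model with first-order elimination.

To keep the same average steady-state level, dosing rate must scale with clearance.
CL ratio = 50.9 / 100 = 0.5090
New dose (same interval) = 1910 × 0.5090 = 972.2 mg

972 mg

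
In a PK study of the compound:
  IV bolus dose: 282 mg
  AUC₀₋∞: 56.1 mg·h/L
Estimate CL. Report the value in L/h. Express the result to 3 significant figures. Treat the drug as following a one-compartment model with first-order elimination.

CL = Dose / AUC = 282 / 56.1 = 5.027 L/h

5.03 L/h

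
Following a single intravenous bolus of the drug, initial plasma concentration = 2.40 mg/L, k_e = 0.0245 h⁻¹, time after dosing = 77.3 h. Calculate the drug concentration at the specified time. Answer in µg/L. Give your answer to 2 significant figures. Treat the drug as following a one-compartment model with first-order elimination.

C = C₀ · e^(−k·t) = 2.400 × e^(−0.02450 × 77.3)
  = 2.400 × 0.1505 = 0.3612 mg/L
Convert: 0.3612 mg/L × 1000 = 361.2 µg/L

360 µg/L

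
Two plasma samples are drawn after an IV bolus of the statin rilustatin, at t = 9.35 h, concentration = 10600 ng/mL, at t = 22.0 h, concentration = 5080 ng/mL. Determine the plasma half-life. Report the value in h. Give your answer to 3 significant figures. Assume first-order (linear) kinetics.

k = ln(C₁/C₂) / (t₂ − t₁) = ln(10600/5080) / (22.0 − 9.35)
  = 0.7355 / 12.65 = 0.05814 h⁻¹
t½ = ln2 / k = 0.693147 / 0.05814 = 11.92 h

11.9 h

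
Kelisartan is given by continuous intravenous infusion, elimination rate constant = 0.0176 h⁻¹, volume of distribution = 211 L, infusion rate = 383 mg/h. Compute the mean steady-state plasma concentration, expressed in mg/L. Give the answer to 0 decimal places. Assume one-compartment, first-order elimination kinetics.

103 mg/L

CL = k × Vd = 0.01760 × 211 = 3.714 L/h
At steady state Css = R₀ / CL = 383 / 3.714 = 103.1 mg/L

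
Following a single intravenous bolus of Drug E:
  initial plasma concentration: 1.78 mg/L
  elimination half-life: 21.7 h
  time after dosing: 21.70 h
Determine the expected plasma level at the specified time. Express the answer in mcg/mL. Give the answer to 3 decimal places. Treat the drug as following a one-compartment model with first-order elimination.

k = ln2 / t½ = 0.693147 / 21.7 = 0.03194 h⁻¹
t / t½ = 21.70 / 21.7 = 1 half-lives
C = C₀ × (1/2)^1 = 1.780 × 0.5000 = 0.8900 mg/L
(0.8900 mg/L = 0.8900 mcg/mL)

0.890 mcg/mL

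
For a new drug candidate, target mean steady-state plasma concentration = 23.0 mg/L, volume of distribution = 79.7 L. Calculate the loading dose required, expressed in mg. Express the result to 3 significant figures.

LD = Css × Vd = 23.0 × 79.7 = 1833 mg

1830 mg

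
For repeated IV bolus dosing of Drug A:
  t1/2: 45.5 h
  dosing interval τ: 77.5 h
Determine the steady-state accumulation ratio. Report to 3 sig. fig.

1.44

k = ln2 / t½ = 0.693147 / 45.5 = 0.01523 h⁻¹
e^(−kτ) = e^(−0.01523 × 77.5) = 0.3072
Accumulation ratio R = 1 / (1 − e^(−kτ)) = 1 / (1 − 0.3072) = 1.443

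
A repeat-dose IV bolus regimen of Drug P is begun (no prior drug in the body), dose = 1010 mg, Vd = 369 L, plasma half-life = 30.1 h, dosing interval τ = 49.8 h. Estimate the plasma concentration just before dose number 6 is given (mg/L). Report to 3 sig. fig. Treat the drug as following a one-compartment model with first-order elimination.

1.27 mg/L

C₀ per dose = Dose / Vd = 1010 / 369 = 2.737 mg/L
k = ln2 / t½ = 0.693147 / 30.1 = 0.02303 h⁻¹
Fraction remaining after one interval: r = e^(−kτ) = e^(−0.02303 × 49.8) = 0.3176
Before dose 6, 5 doses have been given (aged 1τ, 2τ, 3τ, 4τ, 5τ).
C_trough = C₀ × (r + r² + … + r^5) = C₀ × r(1−r^5)/(1−r)
        = 2.737 × 0.3176 × (1 − 0.003231) / (1 − 0.3176) = 1.270 mg/L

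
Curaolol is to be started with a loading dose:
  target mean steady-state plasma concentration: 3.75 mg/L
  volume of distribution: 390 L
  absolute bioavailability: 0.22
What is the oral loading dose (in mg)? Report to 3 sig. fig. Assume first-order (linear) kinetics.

6650 mg

LD = Css × Vd / F = 3.75 × 390 / 0.22 = 6648 mg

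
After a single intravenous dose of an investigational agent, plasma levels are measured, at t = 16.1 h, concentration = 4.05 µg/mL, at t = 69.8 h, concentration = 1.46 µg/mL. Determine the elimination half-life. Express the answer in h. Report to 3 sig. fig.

k = ln(C₁/C₂) / (t₂ − t₁) = ln(4.05/1.46) / (69.8 − 16.1)
  = 1.020 / 53.70 = 0.01899 h⁻¹
t½ = ln2 / k = 0.693147 / 0.01899 = 36.50 h

36.5 h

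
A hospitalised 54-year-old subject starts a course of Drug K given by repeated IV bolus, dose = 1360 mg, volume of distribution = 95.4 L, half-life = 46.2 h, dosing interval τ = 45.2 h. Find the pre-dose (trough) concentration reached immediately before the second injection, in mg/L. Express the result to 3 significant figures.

C₀ per dose = Dose / Vd = 1360 / 95.4 = 14.26 mg/L
k = ln2 / t½ = 0.693147 / 46.2 = 0.01500 h⁻¹
Fraction remaining after one interval: r = e^(−kτ) = e^(−0.01500 × 45.2) = 0.5076
Before dose 2, 1 dose has been given (aged 1τ).
C_trough = C₀ × r = 14.26 × 0.5076 = 7.238 mg/L

7.24 mg/L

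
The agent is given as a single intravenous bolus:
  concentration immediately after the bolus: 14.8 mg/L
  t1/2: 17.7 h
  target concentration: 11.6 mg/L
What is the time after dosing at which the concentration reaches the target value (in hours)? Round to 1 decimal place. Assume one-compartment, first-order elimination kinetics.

k = ln2 / t½ = 0.693147 / 17.7 = 0.03916 h⁻¹
t = ln(C₀ / C) / k = ln(14.80 / 11.6) / 0.03916
  = ln(1.276) / 0.03916 = 0.2437 / 0.03916 = 6.223 h

6.2 h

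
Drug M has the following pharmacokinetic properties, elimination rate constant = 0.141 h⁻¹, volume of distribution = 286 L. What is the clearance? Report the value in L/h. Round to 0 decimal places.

CL = k × Vd = 0.141 × 286 = 40.33 L/h

40 L/h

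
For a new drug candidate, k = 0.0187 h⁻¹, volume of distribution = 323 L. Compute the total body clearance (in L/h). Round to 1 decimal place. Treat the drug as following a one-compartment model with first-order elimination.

6.0 L/h

CL = k × Vd = 0.0187 × 323 = 6.040 L/h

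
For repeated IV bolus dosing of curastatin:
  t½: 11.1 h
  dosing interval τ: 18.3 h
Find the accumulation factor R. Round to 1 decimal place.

1.5

k = ln2 / t½ = 0.693147 / 11.1 = 0.06245 h⁻¹
e^(−kτ) = e^(−0.06245 × 18.3) = 0.3189
Accumulation ratio R = 1 / (1 − e^(−kτ)) = 1 / (1 − 0.3189) = 1.468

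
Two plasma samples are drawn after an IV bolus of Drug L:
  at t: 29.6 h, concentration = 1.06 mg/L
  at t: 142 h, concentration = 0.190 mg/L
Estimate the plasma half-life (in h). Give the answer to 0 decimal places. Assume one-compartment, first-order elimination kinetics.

k = ln(C₁/C₂) / (t₂ − t₁) = ln(1.06/0.190) / (142 − 29.6)
  = 1.719 / 112.4 = 0.01529 h⁻¹
t½ = ln2 / k = 0.693147 / 0.01529 = 45.33 h

45 h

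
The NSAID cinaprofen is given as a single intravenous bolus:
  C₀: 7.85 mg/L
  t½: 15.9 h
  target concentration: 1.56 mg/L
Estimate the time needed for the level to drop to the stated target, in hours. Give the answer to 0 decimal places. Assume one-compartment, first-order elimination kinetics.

37 h

k = ln2 / t½ = 0.693147 / 15.9 = 0.04359 h⁻¹
t = ln(C₀ / C) / k = ln(7.850 / 1.56) / 0.04359
  = ln(5.032) / 0.04359 = 1.616 / 0.04359 = 37.07 h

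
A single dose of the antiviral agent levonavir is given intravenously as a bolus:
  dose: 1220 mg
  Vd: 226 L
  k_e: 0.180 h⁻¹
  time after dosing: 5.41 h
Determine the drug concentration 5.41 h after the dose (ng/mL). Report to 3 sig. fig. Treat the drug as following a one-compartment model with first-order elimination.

C₀ = Dose / Vd = 1220 / 226 = 5.398 mg/L
C = C₀ · e^(−k·t) = 5.398 × e^(−0.1800 × 5.41)
  = 5.398 × 0.3776 = 2.038 mg/L
Convert: 2.038 mg/L × 1000 = 2038 ng/mL

2040 ng/mL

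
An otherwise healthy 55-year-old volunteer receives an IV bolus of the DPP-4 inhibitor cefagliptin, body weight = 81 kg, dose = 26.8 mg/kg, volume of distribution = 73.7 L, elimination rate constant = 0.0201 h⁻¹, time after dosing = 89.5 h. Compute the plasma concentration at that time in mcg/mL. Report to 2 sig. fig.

Total dose = 26.8 × 81 = 2171 mg
C₀ = Dose / Vd = 2171 / 73.7 = 29.46 mg/L
C = C₀ · e^(−k·t) = 29.46 × e^(−0.02010 × 89.5)
  = 29.46 × 0.1655 = 4.876 mg/L
(4.876 mg/L = 4.876 mcg/mL)

4.9 mcg/mL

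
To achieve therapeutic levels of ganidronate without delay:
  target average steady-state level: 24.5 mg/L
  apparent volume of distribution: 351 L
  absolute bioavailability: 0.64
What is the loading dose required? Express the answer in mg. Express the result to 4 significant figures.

LD = Css × Vd / F = 24.5 × 351 / 0.64 = 13440 mg

13440 mg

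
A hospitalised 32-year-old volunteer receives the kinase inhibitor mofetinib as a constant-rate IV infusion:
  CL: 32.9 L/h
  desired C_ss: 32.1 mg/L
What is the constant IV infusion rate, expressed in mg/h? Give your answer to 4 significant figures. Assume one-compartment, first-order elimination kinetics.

1056 mg/h

At steady state, infusion rate R₀ = Css × CL = 32.1 × 32.90 = 1056 mg/h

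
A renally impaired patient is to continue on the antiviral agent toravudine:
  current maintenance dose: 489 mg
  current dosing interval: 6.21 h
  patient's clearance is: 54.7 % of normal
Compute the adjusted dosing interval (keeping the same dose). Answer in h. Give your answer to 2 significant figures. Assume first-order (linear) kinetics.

11 h

To keep the same average steady-state level, dosing rate must scale with clearance.
CL ratio = 54.7 / 100 = 0.5470
New interval (same dose) = 6.21 / 0.5470 = 11.35 h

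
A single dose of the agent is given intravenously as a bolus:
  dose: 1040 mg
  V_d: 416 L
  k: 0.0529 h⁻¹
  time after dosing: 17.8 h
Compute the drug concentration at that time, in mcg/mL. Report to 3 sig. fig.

C₀ = Dose / Vd = 1040 / 416 = 2.500 mg/L
C = C₀ · e^(−k·t) = 2.500 × e^(−0.05290 × 17.8)
  = 2.500 × 0.3900 = 0.9750 mg/L
(0.9750 mg/L = 0.9750 mcg/mL)

0.975 mcg/mL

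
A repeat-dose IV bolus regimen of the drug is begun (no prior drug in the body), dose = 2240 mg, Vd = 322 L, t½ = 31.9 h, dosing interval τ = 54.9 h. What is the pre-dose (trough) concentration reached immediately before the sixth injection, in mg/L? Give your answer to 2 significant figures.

3.0 mg/L

C₀ per dose = Dose / Vd = 2240 / 322 = 6.957 mg/L
k = ln2 / t½ = 0.693147 / 31.9 = 0.02173 h⁻¹
Fraction remaining after one interval: r = e^(−kτ) = e^(−0.02173 × 54.9) = 0.3033
Before dose 6, 5 doses have been given (aged 1τ, 2τ, 3τ, 4τ, 5τ).
C_trough = C₀ × (r + r² + … + r^5) = C₀ × r(1−r^5)/(1−r)
        = 6.957 × 0.3033 × (1 − 0.002567) / (1 − 0.3033) = 3.021 mg/L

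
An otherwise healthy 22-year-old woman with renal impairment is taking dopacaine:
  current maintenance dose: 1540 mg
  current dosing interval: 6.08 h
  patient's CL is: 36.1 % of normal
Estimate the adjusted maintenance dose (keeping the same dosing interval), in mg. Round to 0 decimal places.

To keep the same average steady-state level, dosing rate must scale with clearance.
CL ratio = 36.1 / 100 = 0.3610
New dose (same interval) = 1540 × 0.3610 = 555.9 mg

556 mg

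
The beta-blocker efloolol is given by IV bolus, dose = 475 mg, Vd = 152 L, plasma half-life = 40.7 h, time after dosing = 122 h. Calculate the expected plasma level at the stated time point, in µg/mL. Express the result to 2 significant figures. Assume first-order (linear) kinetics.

0.39 µg/mL

C₀ = Dose / Vd = 475.0 / 152 = 3.125 mg/L
k = ln2 / t½ = 0.693147 / 40.7 = 0.01703 h⁻¹
C = C₀ · e^(−k·t) = 3.125 × e^(−0.01703 × 122)
  = 3.125 × 0.1252 = 0.3913 mg/L
(0.3913 mg/L = 0.3913 µg/mL)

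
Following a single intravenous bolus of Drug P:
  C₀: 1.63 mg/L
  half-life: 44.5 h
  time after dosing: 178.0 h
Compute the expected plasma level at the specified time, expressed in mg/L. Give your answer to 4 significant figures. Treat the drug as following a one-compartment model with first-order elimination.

k = ln2 / t½ = 0.693147 / 44.5 = 0.01558 h⁻¹
t / t½ = 178.0 / 44.5 = 4 half-lives
C = C₀ × (1/2)^4 = 1.630 × 0.06250 = 0.1019 mg/L

0.1019 mg/L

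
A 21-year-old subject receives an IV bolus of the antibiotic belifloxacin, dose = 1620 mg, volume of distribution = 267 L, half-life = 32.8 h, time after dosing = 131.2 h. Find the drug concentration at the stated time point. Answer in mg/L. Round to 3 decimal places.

C₀ = Dose / Vd = 1620 / 267 = 6.067 mg/L
k = ln2 / t½ = 0.693147 / 32.8 = 0.02113 h⁻¹
t / t½ = 131.2 / 32.8 = 4 half-lives
C = C₀ × (1/2)^4 = 6.067 × 0.06250 = 0.3792 mg/L

0.379 mg/L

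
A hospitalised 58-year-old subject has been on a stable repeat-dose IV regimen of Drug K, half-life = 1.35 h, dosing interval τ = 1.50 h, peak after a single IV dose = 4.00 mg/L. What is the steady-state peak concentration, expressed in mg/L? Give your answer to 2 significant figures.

k = ln2 / t½ = 0.693147 / 1.35 = 0.5134 h⁻¹
e^(−kτ) = e^(−0.5134 × 1.50) = 0.4630
Accumulation ratio R = 1 / (1 − e^(−kτ)) = 1 / (1 − 0.4630) = 1.862
Steady-state peak = C₀ × R = 4.00 × 1.862 = 7.448 mg/L

7.4 mg/L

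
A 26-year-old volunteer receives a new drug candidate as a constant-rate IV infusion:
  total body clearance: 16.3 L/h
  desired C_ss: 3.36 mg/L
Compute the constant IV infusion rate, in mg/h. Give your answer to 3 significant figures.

At steady state, infusion rate R₀ = Css × CL = 3.36 × 16.30 = 54.77 mg/h

54.8 mg/h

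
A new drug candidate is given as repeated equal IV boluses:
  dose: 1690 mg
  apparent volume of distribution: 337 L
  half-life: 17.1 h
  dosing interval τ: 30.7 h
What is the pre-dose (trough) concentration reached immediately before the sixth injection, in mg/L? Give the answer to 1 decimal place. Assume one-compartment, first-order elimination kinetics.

2.0 mg/L

C₀ per dose = Dose / Vd = 1690 / 337 = 5.015 mg/L
k = ln2 / t½ = 0.693147 / 17.1 = 0.04053 h⁻¹
Fraction remaining after one interval: r = e^(−kτ) = e^(−0.04053 × 30.7) = 0.2882
Before dose 6, 5 doses have been given (aged 1τ, 2τ, 3τ, 4τ, 5τ).
C_trough = C₀ × (r + r² + … + r^5) = C₀ × r(1−r^5)/(1−r)
        = 5.015 × 0.2882 × (1 − 0.001988) / (1 − 0.2882) = 2.026 mg/L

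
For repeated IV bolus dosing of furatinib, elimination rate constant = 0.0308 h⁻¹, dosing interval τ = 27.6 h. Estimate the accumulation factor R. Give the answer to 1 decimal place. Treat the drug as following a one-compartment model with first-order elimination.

e^(−kτ) = e^(−0.03080 × 27.6) = 0.4274
Accumulation ratio R = 1 / (1 − e^(−kτ)) = 1 / (1 − 0.4274) = 1.746

1.7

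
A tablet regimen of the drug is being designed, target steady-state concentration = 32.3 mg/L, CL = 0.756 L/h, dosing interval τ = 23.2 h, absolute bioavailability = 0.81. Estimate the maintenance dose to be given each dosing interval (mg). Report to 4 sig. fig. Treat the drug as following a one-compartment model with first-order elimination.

699.4 mg

At steady state, F × (Dose/τ) = Css × CL.
Dose = Css × CL × τ / F = 32.3 × 0.7560 × 23.2 / 0.81 = 699.4 mg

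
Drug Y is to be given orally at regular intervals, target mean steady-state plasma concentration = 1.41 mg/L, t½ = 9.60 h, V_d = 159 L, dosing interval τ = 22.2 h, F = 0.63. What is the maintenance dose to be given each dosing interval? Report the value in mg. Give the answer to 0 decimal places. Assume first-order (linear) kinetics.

k = ln2 / t½ = 0.693147 / 9.60 = 0.07220 h⁻¹
CL = k × Vd = 0.07220 × 159 = 11.48 L/h
At steady state, F × (Dose/τ) = Css × CL.
Dose = Css × CL × τ / F = 1.41 × 11.48 × 22.2 / 0.63 = 570.4 mg

570 mg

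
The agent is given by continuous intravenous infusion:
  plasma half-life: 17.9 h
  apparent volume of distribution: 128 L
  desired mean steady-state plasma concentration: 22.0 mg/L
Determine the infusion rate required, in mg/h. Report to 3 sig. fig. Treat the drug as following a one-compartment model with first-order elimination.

109 mg/h

k = ln2 / t½ = 0.693147 / 17.9 = 0.03872 h⁻¹
CL = k × Vd = 0.03872 × 128 = 4.956 L/h
At steady state, infusion rate R₀ = Css × CL = 22.0 × 4.956 = 109.0 mg/h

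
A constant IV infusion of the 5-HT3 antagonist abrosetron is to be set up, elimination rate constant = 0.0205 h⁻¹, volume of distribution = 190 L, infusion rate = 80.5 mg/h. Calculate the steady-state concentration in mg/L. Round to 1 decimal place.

CL = k × Vd = 0.02050 × 190 = 3.895 L/h
At steady state Css = R₀ / CL = 80.5 / 3.895 = 20.67 mg/L

20.7 mg/L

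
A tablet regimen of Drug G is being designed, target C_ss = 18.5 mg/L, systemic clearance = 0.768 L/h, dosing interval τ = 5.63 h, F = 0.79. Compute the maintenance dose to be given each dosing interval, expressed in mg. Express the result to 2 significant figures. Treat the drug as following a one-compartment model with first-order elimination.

At steady state, F × (Dose/τ) = Css × CL.
Dose = Css × CL × τ / F = 18.5 × 0.7680 × 5.63 / 0.79 = 101.3 mg

100 mg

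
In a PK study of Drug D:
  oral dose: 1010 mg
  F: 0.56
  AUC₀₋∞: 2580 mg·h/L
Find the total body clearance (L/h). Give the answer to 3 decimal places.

0.219 L/h

CL = F·Dose / AUC = 0.56 × 1010 / 2580 = 0.2192 L/h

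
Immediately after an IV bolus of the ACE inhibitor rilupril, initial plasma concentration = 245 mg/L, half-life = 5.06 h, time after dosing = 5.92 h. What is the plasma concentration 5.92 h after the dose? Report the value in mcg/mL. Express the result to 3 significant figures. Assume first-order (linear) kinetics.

109 mcg/mL

k = ln2 / t½ = 0.693147 / 5.06 = 0.1370 h⁻¹
C = C₀ · e^(−k·t) = 245.0 × e^(−0.1370 × 5.92)
  = 245.0 × 0.4444 = 108.9 mg/L
(108.9 mg/L = 108.9 mcg/mL)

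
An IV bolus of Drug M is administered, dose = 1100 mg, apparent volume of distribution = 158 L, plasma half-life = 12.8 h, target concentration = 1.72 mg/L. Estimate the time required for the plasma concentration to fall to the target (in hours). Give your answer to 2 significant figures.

26 h

C₀ = Dose / Vd = 1100 / 158 = 6.962 mg/L
k = ln2 / t½ = 0.693147 / 12.8 = 0.05415 h⁻¹
t = ln(C₀ / C) / k = ln(6.962 / 1.72) / 0.05415
  = ln(4.048) / 0.05415 = 1.398 / 0.05415 = 25.82 h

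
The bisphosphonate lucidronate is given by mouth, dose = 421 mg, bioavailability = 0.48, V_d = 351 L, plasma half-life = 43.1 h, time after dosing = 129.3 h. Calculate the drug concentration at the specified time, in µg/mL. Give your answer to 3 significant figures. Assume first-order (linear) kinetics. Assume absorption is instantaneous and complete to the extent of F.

0.0720 µg/mL

Amount reaching circulation = F × Dose = 0.48 × 421.0 = 202.1 mg
C₀ = F·Dose / Vd = 202.1 / 351 = 0.5758 mg/L
k = ln2 / t½ = 0.693147 / 43.1 = 0.01608 h⁻¹
t / t½ = 129.3 / 43.1 = 3 half-lives
C = C₀ × (1/2)^3 = 0.5758 × 0.1250 = 0.07198 mg/L
(0.07198 mg/L = 0.07198 µg/mL)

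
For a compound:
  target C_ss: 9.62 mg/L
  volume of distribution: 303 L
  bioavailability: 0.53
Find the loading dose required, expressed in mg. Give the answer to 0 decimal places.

LD = Css × Vd / F = 9.62 × 303 / 0.53 = 5500 mg

5500 mg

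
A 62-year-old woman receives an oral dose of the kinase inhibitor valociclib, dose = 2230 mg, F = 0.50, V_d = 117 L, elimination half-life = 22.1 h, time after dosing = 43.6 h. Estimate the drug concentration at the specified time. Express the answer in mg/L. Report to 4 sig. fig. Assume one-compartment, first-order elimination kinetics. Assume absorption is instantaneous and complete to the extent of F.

Amount reaching circulation = F × Dose = 0.50 × 2230 = 1115 mg
C₀ = F·Dose / Vd = 1115 / 117 = 9.530 mg/L
k = ln2 / t½ = 0.693147 / 22.1 = 0.03136 h⁻¹
C = C₀ · e^(−k·t) = 9.530 × e^(−0.03136 × 43.6)
  = 9.530 × 0.2548 = 2.428 mg/L

2.428 mg/L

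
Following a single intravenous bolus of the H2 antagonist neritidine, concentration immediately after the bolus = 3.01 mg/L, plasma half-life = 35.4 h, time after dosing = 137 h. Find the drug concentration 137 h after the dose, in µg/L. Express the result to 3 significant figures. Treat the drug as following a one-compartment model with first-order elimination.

k = ln2 / t½ = 0.693147 / 35.4 = 0.01958 h⁻¹
C = C₀ · e^(−k·t) = 3.010 × e^(−0.01958 × 137)
  = 3.010 × 0.06839 = 0.2059 mg/L
Convert: 0.2059 mg/L × 1000 = 205.9 µg/L

206 µg/L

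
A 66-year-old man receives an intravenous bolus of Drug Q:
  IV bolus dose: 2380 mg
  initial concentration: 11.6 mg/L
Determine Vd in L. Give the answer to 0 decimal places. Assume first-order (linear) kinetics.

Vd = Dose / C₀ = 2380 / 11.6 = 205.2 L

205 L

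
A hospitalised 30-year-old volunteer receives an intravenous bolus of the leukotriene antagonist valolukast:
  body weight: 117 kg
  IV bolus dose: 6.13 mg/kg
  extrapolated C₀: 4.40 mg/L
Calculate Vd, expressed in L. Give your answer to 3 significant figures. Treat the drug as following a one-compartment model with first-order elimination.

163 L

Dose = 6.13 × 117 = 717.2 mg
Vd = Dose / C₀ = 717.2 / 4.40 = 163.0 L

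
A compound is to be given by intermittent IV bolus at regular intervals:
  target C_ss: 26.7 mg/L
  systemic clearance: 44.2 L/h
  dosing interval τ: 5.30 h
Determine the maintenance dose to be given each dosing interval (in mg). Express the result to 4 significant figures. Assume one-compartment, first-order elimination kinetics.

At steady state, Dose/τ = Css × CL.
Dose = Css × CL × τ = 26.7 × 44.20 × 5.30 = 6255 mg

6255 mg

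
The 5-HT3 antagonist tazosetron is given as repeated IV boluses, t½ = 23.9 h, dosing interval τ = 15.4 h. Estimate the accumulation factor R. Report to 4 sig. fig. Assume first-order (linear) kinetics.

k = ln2 / t½ = 0.693147 / 23.9 = 0.02900 h⁻¹
e^(−kτ) = e^(−0.02900 × 15.4) = 0.6398
Accumulation ratio R = 1 / (1 − e^(−kτ)) = 1 / (1 − 0.6398) = 2.776

2.776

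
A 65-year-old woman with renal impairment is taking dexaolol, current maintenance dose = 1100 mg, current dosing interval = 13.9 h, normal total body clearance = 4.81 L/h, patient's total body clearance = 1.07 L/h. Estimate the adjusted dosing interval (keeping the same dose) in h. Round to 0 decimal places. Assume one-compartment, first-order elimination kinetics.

To keep the same average steady-state level, dosing rate must scale with clearance.
CL ratio = 1.07 / 4.81 = 0.2225
New interval (same dose) = 13.9 / 0.2225 = 62.47 h

62 h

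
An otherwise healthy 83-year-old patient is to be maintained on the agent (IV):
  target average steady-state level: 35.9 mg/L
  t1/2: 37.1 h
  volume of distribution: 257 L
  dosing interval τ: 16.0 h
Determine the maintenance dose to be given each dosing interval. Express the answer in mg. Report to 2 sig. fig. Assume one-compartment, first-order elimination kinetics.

k = ln2 / t½ = 0.693147 / 37.1 = 0.01868 h⁻¹
CL = k × Vd = 0.01868 × 257 = 4.801 L/h
At steady state, Dose/τ = Css × CL.
Dose = Css × CL × τ = 35.9 × 4.801 × 16.0 = 2758 mg

2800 mg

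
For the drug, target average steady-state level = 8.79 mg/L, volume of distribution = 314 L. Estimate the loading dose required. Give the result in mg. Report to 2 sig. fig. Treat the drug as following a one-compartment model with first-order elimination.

2800 mg

LD = Css × Vd = 8.79 × 314 = 2760 mg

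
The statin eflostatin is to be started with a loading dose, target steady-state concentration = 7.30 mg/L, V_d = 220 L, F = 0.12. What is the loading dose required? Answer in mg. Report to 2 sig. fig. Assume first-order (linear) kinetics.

LD = Css × Vd / F = 7.30 × 220 / 0.12 = 13380 mg

13000 mg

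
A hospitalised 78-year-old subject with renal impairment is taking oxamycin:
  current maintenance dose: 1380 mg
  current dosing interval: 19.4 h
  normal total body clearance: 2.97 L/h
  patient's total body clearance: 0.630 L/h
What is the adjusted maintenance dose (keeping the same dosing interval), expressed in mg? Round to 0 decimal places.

To keep the same average steady-state level, dosing rate must scale with clearance.
CL ratio = 0.630 / 2.97 = 0.2121
New dose (same interval) = 1380 × 0.2121 = 292.7 mg

293 mg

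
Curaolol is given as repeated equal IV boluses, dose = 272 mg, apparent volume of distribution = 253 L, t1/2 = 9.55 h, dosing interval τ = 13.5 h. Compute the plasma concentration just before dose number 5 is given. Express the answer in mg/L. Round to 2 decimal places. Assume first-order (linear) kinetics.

0.63 mg/L

C₀ per dose = Dose / Vd = 272 / 253 = 1.075 mg/L
k = ln2 / t½ = 0.693147 / 9.55 = 0.07258 h⁻¹
Fraction remaining after one interval: r = e^(−kτ) = e^(−0.07258 × 13.5) = 0.3754
Before dose 5, 4 doses have been given (aged 1τ, 2τ, 3τ, 4τ).
C_trough = C₀ × (r + r² + … + r^4) = C₀ × r(1−r^4)/(1−r)
        = 1.075 × 0.3754 × (1 − 0.01986) / (1 − 0.3754) = 0.6333 mg/L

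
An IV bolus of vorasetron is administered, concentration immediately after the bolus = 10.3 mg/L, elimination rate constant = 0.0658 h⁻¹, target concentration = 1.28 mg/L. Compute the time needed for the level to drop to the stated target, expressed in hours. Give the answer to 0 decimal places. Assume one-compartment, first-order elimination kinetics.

t = ln(C₀ / C) / k = ln(10.30 / 1.28) / 0.06580
  = ln(8.047) / 0.06580 = 2.085 / 0.06580 = 31.69 h

32 h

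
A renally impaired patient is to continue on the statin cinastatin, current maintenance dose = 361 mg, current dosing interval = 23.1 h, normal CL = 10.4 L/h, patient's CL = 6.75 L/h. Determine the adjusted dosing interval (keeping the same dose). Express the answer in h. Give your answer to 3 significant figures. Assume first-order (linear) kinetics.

To keep the same average steady-state level, dosing rate must scale with clearance.
CL ratio = 6.75 / 10.4 = 0.6490
New interval (same dose) = 23.1 / 0.6490 = 35.59 h

35.6 h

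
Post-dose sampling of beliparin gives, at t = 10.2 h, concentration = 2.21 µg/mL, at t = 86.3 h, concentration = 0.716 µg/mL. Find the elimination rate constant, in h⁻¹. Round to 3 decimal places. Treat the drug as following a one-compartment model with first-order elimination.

k = ln(C₁/C₂) / (t₂ − t₁) = ln(2.21/0.716) / (86.3 − 10.2)
  = 1.127 / 76.10 = 0.01481 h⁻¹

0.015 h⁻¹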